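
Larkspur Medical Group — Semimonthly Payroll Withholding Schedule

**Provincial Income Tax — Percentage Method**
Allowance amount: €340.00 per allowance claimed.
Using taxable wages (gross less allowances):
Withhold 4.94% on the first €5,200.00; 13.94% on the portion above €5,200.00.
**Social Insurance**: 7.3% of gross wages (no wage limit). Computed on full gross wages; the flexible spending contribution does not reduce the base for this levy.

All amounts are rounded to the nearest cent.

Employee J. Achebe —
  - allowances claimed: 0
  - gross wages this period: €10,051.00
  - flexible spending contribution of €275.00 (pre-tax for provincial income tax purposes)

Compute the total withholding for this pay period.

Provincial Income Tax: taxable = €10,051.00 − €275.00 = €9,776.00
  €256.88 + 13.94% × (€9,776.00 − €5,200.00) = €256.88 + 13.94% × €4,576.00 = €894.77
Social Insurance: 7.3% × €10,051.00 = €733.72
Total: €894.77 + €733.72 = €1,628.49

€1,628.49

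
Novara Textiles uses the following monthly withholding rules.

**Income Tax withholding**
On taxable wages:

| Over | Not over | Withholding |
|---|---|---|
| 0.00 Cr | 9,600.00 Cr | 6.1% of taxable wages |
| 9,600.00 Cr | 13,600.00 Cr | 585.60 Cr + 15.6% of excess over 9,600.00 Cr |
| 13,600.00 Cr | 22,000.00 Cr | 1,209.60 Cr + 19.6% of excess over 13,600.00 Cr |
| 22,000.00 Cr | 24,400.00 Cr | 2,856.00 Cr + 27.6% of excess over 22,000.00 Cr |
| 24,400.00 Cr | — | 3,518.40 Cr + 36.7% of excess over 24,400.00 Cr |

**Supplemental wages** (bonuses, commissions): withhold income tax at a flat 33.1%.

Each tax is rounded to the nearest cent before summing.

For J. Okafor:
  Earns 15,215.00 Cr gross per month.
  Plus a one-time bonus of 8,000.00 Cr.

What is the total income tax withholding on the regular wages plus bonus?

4,174.14 Cr

Income Tax: taxable = 15,215.00 Cr
  1,209.60 Cr + 19.6% × (15,215.00 Cr − 13,600.00 Cr) = 1,209.60 Cr + 19.6% × 1,615.00 Cr = 1,526.14 Cr
Supplemental (33.1% flat on bonus): 33.1% × 8,000.00 Cr = 2,648.00 Cr
Total income tax: 1,526.14 Cr + 2,648.00 Cr = 4,174.14 Cr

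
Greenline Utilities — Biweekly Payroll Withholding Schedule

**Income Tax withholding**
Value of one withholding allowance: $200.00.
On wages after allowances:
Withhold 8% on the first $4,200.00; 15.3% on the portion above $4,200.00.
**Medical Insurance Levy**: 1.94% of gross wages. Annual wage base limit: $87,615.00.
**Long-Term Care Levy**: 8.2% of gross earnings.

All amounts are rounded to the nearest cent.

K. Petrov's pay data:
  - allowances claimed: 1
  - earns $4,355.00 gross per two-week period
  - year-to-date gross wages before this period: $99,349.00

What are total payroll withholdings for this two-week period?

Income Tax: taxable = $4,355.00 − 1×$200.00 = $4,155.00
  8% × $4,155.00 = $332.40
Medical Insurance Levy: YTD $99,349.00 ≥ cap $87,615.00 → $0.00
Long-Term Care Levy: 8.2% × $4,355.00 = $357.11
Total: $332.40 + $0.00 + $357.11 = $689.51

$689.51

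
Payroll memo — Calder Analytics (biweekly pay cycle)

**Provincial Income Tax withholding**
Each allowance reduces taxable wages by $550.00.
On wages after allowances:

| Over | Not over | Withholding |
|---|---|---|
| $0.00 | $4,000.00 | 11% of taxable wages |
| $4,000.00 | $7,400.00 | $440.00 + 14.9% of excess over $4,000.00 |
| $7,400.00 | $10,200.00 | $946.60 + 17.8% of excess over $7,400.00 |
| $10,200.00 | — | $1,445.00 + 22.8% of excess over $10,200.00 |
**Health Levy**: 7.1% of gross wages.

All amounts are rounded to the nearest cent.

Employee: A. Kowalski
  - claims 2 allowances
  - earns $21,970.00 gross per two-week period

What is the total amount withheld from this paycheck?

$5,437.63

Provincial Income Tax: taxable = $21,970.00 − 2×$550.00 = $20,870.00
  $1,445.00 + 22.8% × ($20,870.00 − $10,200.00) = $1,445.00 + 22.8% × $10,670.00 = $3,877.76
Health Levy: 7.1% × $21,970.00 = $1,559.87
Total: $3,877.76 + $1,559.87 = $5,437.63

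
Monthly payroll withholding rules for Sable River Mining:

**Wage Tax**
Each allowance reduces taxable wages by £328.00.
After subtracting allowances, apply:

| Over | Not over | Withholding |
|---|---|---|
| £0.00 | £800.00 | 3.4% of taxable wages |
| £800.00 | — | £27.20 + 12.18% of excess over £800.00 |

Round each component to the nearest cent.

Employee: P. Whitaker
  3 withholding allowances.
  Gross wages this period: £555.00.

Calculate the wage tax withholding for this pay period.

£0.00

Wage Tax: taxable = £555.00 − 3×£328.00 = £-429.00
  Taxable ≤ 0 → £0.00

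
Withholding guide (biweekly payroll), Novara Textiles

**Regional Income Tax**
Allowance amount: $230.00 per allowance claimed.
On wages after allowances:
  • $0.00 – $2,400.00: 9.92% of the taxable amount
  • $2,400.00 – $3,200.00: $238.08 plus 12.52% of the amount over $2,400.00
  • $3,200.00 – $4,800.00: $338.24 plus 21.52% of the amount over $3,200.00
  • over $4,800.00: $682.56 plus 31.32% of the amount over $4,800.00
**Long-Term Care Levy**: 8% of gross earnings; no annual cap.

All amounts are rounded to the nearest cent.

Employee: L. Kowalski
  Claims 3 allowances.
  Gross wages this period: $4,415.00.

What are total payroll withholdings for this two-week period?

$804.42

Regional Income Tax: taxable = $4,415.00 − 3×$230.00 = $3,725.00
  $338.24 + 21.52% × ($3,725.00 − $3,200.00) = $338.24 + 21.52% × $525.00 = $451.22
Long-Term Care Levy: 8% × $4,415.00 = $353.20
Total: $451.22 + $353.20 = $804.42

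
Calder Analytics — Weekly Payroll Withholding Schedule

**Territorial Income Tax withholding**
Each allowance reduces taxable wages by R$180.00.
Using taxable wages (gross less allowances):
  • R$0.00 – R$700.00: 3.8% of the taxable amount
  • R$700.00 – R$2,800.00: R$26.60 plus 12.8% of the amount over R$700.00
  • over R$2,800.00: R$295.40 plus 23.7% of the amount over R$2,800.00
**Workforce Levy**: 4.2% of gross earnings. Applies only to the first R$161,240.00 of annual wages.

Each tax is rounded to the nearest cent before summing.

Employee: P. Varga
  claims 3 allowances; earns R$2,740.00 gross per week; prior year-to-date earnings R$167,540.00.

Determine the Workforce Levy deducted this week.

Workforce Levy: YTD R$167,540.00 ≥ cap R$161,240.00 → R$0.00

R$0.00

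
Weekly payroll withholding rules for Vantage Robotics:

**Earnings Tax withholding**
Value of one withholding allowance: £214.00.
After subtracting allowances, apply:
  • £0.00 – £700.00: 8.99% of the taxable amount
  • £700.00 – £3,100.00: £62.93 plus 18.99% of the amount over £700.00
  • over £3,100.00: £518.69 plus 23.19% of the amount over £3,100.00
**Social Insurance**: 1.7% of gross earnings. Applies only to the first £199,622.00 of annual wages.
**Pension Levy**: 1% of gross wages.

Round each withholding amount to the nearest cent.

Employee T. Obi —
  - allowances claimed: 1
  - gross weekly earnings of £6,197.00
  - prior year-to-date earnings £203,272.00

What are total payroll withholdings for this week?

£1,249.23

Earnings Tax: taxable = £6,197.00 − 1×£214.00 = £5,983.00
  £518.69 + 23.19% × (£5,983.00 − £3,100.00) = £518.69 + 23.19% × £2,883.00 = £1,187.26
Social Insurance: YTD £203,272.00 ≥ cap £199,622.00 → £0.00
Pension Levy: 1% × £6,197.00 = £61.97
Total: £1,187.26 + £0.00 + £61.97 = £1,249.23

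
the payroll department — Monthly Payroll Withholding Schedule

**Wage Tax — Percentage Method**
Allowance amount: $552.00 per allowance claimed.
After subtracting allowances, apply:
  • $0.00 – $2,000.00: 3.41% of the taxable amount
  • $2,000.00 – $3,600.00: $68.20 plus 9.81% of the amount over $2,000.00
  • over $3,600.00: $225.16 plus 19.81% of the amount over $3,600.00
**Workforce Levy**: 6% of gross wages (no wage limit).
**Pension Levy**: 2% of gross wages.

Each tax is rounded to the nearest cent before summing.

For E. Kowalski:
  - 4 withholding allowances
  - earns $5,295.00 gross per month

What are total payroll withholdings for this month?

$598.43

Wage Tax: taxable = $5,295.00 − 4×$552.00 = $3,087.00
  $68.20 + 9.81% × ($3,087.00 − $2,000.00) = $68.20 + 9.81% × $1,087.00 = $174.83
Workforce Levy: 6% × $5,295.00 = $317.70
Pension Levy: 2% × $5,295.00 = $105.90
Total: $174.83 + $317.70 + $105.90 = $598.43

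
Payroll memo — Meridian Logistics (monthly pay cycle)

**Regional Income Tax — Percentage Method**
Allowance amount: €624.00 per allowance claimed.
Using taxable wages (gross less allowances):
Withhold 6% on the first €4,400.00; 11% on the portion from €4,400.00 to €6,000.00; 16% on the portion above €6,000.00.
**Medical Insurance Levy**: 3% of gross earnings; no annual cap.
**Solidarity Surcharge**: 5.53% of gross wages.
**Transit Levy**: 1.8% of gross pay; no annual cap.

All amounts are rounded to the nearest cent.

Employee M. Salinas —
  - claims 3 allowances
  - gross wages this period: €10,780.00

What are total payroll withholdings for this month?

Regional Income Tax: taxable = €10,780.00 − 3×€624.00 = €8,908.00
  €440.00 + 16% × (€8,908.00 − €6,000.00) = €440.00 + 16% × €2,908.00 = €905.28
Medical Insurance Levy: 3% × €10,780.00 = €323.40
Solidarity Surcharge: 5.53% × €10,780.00 = €596.13
Transit Levy: 1.8% × €10,780.00 = €194.04
Total: €905.28 + €323.40 + €596.13 + €194.04 = €2,018.85

€2,018.85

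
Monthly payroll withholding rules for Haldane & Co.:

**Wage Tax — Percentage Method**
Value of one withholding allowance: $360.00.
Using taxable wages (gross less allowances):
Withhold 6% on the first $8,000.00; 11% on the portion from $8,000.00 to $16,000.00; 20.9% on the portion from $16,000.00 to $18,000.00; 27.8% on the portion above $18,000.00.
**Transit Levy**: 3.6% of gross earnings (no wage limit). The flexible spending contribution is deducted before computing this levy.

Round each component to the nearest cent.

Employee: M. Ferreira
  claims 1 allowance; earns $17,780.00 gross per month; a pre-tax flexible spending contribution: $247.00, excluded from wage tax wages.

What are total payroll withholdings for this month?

Wage Tax: taxable = $17,780.00 − $247.00 − 1×$360.00 = $17,173.00
  $1,360.00 + 20.9% × ($17,173.00 − $16,000.00) = $1,360.00 + 20.9% × $1,173.00 = $1,605.16
Transit Levy: 3.6% × $17,533.00 = $631.19
Total: $1,605.16 + $631.19 = $2,236.35

$2,236.35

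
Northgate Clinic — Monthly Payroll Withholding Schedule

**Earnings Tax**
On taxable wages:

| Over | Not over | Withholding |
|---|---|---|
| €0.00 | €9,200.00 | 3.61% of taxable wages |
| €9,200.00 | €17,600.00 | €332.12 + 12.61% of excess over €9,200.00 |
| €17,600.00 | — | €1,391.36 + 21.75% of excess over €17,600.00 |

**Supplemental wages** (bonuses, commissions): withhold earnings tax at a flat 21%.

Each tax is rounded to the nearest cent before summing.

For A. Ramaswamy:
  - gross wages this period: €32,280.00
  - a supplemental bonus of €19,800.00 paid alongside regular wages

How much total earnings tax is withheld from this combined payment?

Earnings Tax: taxable = €32,280.00
  €1,391.36 + 21.75% × (€32,280.00 − €17,600.00) = €1,391.36 + 21.75% × €14,680.00 = €4,584.26
Supplemental (21% flat on bonus): 21% × €19,800.00 = €4,158.00
Total earnings tax: €4,584.26 + €4,158.00 = €8,742.26

€8,742.26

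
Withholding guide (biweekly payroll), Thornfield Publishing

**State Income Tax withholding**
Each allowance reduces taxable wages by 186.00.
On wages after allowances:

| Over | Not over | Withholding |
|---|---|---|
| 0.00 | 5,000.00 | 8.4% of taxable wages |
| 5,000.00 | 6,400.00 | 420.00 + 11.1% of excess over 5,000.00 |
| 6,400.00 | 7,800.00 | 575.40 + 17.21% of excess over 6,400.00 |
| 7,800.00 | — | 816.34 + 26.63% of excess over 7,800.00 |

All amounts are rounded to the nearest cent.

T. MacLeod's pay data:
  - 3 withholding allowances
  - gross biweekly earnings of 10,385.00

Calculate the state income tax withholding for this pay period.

State Income Tax: taxable = 10,385.00 − 3×186.00 = 9,827.00
  816.34 + 26.63% × (9,827.00 − 7,800.00) = 816.34 + 26.63% × 2,027.00 = 1,356.13

1,356.13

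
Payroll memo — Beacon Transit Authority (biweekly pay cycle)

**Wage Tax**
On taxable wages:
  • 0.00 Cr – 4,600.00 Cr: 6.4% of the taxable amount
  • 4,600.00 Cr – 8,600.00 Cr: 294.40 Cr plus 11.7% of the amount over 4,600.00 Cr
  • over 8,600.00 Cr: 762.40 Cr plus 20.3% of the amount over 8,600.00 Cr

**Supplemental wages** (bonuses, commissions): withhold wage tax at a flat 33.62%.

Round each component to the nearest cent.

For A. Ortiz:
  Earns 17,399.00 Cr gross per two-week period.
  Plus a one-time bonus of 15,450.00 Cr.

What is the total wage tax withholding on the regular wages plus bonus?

7,742.89 Cr

Wage Tax: taxable = 17,399.00 Cr
  762.40 Cr + 20.3% × (17,399.00 Cr − 8,600.00 Cr) = 762.40 Cr + 20.3% × 8,799.00 Cr = 2,548.60 Cr
Supplemental (33.62% flat on bonus): 33.62% × 15,450.00 Cr = 5,194.29 Cr
Total wage tax: 2,548.60 Cr + 5,194.29 Cr = 7,742.89 Cr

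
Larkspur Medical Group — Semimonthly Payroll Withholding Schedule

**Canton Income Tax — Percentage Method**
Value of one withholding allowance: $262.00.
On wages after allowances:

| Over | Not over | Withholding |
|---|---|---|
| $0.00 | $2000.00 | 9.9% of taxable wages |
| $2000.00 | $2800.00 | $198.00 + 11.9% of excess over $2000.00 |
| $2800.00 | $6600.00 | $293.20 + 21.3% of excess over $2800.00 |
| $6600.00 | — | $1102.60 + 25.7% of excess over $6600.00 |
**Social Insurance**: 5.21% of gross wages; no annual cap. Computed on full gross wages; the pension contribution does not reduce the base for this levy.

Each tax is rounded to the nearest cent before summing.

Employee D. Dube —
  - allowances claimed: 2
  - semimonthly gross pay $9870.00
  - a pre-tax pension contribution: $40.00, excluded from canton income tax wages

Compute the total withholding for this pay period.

Canton Income Tax: taxable = $9870.00 − $40.00 − 2×$262.00 = $9306.00
  $1102.60 + 25.7% × ($9306.00 − $6600.00) = $1102.60 + 25.7% × $2706.00 = $1798.04
Social Insurance: 5.21% × $9870.00 = $514.23
Total: $1798.04 + $514.23 = $2312.27

$2312.27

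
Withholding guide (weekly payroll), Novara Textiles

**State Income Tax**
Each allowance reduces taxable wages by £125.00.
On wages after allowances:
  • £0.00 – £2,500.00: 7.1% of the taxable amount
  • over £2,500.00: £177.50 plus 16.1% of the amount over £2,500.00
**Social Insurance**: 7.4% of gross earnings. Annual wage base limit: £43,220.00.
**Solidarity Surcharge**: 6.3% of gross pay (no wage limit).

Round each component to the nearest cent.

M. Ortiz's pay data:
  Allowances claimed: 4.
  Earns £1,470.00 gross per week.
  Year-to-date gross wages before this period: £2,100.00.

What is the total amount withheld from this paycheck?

State Income Tax: taxable = £1,470.00 − 4×£125.00 = £970.00
  7.1% × £970.00 = £68.87
Social Insurance: 7.4% × £1,470.00 = £108.78
Solidarity Surcharge: 6.3% × £1,470.00 = £92.61
Total: £68.87 + £108.78 + £92.61 = £270.26

£270.26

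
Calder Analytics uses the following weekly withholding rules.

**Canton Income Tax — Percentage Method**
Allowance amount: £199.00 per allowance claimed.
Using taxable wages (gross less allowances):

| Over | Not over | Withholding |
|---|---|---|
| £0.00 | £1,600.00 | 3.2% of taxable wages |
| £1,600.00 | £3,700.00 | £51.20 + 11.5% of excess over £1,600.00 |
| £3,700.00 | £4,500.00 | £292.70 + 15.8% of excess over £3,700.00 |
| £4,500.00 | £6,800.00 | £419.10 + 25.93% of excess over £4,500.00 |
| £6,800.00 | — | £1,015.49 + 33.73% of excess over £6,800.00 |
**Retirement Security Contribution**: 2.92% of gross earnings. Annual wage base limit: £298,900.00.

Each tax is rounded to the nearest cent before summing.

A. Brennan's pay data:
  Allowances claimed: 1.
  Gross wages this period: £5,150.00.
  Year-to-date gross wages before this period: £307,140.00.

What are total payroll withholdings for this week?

Canton Income Tax: taxable = £5,150.00 − 1×£199.00 = £4,951.00
  £419.10 + 25.93% × (£4,951.00 − £4,500.00) = £419.10 + 25.93% × £451.00 = £536.04
Retirement Security Contribution: YTD £307,140.00 ≥ cap £298,900.00 → £0.00
Total: £536.04 + £0.00 = £536.04

£536.04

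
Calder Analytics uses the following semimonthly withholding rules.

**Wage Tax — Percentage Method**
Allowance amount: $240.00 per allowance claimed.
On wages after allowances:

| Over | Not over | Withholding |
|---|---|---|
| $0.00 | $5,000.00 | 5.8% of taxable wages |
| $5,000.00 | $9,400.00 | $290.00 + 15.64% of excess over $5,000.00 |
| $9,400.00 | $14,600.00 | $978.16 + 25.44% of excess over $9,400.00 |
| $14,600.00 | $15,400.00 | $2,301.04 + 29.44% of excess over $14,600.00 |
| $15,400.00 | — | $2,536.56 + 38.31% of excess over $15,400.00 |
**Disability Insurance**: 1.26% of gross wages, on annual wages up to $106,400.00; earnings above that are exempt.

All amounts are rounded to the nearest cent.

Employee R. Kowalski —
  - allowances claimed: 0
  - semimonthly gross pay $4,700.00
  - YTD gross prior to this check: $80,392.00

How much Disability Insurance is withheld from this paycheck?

Disability Insurance: 1.26% × $4,700.00 = $59.22

$59.22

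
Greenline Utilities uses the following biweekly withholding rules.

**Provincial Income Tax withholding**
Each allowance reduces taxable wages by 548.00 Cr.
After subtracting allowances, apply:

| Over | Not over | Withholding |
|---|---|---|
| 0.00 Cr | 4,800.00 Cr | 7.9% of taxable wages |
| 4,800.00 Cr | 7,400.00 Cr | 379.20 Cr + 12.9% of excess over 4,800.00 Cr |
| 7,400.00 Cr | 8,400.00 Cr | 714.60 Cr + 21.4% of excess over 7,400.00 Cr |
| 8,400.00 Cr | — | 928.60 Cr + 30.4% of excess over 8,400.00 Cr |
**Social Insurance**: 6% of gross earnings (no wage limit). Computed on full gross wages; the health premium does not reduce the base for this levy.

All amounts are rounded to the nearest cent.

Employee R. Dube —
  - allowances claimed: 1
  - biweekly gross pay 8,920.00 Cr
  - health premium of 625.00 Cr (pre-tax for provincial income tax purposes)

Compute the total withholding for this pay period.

Provincial Income Tax: taxable = 8,920.00 Cr − 625.00 Cr − 1×548.00 Cr = 7,747.00 Cr
  714.60 Cr + 21.4% × (7,747.00 Cr − 7,400.00 Cr) = 714.60 Cr + 21.4% × 347.00 Cr = 788.86 Cr
Social Insurance: 6% × 8,920.00 Cr = 535.20 Cr
Total: 788.86 Cr + 535.20 Cr = 1,324.06 Cr

1,324.06 Cr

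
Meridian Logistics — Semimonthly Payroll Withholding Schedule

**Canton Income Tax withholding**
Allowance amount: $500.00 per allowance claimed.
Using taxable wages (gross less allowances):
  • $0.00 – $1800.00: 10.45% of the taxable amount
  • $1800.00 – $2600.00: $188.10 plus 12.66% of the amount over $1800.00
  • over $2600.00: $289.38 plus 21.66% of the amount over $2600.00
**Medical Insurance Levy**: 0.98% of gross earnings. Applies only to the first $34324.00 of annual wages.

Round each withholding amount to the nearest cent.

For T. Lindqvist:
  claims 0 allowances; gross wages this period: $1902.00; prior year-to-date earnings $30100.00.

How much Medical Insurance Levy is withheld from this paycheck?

Medical Insurance Levy: 0.98% × $1902.00 = $18.64

$18.64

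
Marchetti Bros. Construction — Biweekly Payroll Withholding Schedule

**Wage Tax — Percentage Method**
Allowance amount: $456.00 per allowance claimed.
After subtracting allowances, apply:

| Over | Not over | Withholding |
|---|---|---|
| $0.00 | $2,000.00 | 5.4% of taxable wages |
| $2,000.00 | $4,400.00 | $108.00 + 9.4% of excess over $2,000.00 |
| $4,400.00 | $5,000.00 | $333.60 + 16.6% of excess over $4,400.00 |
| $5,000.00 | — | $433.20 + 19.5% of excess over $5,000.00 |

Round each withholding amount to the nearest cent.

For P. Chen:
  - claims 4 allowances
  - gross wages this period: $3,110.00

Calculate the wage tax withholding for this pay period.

$69.44

Wage Tax: taxable = $3,110.00 − 4×$456.00 = $1,286.00
  5.4% × $1,286.00 = $69.44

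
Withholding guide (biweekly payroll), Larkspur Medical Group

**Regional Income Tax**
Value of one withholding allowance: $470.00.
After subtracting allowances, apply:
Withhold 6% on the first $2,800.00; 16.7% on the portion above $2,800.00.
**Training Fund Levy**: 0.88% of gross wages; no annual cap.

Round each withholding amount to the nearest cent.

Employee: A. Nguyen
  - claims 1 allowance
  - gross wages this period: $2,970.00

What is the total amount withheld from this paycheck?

$176.14

Regional Income Tax: taxable = $2,970.00 − 1×$470.00 = $2,500.00
  6% × $2,500.00 = $150.00
Training Fund Levy: 0.88% × $2,970.00 = $26.14
Total: $150.00 + $26.14 = $176.14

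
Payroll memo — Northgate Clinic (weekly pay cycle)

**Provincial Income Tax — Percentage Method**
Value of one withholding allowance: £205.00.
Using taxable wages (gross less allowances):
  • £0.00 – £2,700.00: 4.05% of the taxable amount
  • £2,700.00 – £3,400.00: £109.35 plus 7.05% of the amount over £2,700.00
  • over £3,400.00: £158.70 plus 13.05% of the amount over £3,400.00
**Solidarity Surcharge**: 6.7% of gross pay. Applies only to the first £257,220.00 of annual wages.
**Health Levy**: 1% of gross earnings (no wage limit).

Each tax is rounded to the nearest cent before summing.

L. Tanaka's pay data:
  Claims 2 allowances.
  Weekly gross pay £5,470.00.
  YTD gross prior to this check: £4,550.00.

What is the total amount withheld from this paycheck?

Provincial Income Tax: taxable = £5,470.00 − 2×£205.00 = £5,060.00
  £158.70 + 13.05% × (£5,060.00 − £3,400.00) = £158.70 + 13.05% × £1,660.00 = £375.33
Solidarity Surcharge: 6.7% × £5,470.00 = £366.49
Health Levy: 1% × £5,470.00 = £54.70
Total: £375.33 + £366.49 + £54.70 = £796.52

£796.52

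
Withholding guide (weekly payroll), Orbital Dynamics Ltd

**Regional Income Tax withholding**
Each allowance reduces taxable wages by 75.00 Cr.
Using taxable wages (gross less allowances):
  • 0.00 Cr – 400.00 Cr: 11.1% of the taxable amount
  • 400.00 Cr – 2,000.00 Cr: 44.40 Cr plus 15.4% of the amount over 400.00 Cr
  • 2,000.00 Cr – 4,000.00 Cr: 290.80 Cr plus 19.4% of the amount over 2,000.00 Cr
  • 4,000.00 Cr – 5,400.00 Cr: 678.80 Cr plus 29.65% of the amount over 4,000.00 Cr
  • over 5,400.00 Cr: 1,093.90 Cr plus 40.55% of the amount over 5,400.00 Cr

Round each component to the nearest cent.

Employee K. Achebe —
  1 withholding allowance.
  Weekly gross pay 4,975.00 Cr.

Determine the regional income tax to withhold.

945.65 Cr

Regional Income Tax: taxable = 4,975.00 Cr − 1×75.00 Cr = 4,900.00 Cr
  678.80 Cr + 29.65% × (4,900.00 Cr − 4,000.00 Cr) = 678.80 Cr + 29.65% × 900.00 Cr = 945.65 Cr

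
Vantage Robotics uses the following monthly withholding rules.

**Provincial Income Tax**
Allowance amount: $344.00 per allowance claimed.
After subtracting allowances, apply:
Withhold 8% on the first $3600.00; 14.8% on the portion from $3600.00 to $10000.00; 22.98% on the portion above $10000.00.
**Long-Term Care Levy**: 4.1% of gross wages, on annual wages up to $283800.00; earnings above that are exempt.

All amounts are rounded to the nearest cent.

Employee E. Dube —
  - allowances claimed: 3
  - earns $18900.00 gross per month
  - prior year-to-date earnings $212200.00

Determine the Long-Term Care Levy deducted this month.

$774.90

Long-Term Care Levy: 4.1% × $18900.00 = $774.90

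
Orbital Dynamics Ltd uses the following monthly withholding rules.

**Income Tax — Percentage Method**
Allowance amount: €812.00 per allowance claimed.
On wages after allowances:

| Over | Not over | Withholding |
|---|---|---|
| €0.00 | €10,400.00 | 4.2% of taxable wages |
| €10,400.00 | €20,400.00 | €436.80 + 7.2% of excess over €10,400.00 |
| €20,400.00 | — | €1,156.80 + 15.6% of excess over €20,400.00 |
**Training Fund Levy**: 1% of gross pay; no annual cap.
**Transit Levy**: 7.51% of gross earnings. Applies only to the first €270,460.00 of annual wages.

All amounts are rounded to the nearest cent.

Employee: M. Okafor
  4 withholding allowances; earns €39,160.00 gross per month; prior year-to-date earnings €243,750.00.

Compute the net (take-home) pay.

€33,185.81

Income Tax: taxable = €39,160.00 − 4×€812.00 = €35,912.00
  €1,156.80 + 15.6% × (€35,912.00 − €20,400.00) = €1,156.80 + 15.6% × €15,512.00 = €3,576.67
Training Fund Levy: 1% × €39,160.00 = €391.60
Transit Levy: cap €270,460.00 − YTD €243,750.00 = €26,710.00 subject; 7.51% × €26,710.00 = €2,005.92
Total withheld: €3,576.67 + €391.60 + €2,005.92 = €5,974.19
Net pay: €39,160.00 − €5,974.19 = €33,185.81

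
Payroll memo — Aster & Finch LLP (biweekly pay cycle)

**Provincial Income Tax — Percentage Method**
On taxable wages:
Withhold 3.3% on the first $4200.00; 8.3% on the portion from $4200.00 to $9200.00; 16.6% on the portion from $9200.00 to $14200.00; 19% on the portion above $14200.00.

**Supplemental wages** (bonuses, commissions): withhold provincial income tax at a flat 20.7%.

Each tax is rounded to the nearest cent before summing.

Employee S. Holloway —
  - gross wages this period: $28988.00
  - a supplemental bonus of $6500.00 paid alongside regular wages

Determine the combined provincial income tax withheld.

Provincial Income Tax: taxable = $28988.00
  $1383.60 + 19% × ($28988.00 − $14200.00) = $1383.60 + 19% × $14788.00 = $4193.32
Supplemental (20.7% flat on bonus): 20.7% × $6500.00 = $1345.50
Total provincial income tax: $4193.32 + $1345.50 = $5538.82

$5538.82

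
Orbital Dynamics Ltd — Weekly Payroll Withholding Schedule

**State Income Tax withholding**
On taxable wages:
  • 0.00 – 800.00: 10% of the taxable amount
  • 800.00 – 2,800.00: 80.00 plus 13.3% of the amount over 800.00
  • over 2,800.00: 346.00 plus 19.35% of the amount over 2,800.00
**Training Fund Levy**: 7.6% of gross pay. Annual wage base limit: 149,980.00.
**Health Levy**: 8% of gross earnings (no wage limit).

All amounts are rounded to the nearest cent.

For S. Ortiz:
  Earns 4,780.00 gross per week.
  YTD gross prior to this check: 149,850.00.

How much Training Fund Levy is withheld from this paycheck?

Training Fund Levy: cap 149,980.00 − YTD 149,850.00 = 130.00 subject; 7.6% × 130.00 = 9.88

9.88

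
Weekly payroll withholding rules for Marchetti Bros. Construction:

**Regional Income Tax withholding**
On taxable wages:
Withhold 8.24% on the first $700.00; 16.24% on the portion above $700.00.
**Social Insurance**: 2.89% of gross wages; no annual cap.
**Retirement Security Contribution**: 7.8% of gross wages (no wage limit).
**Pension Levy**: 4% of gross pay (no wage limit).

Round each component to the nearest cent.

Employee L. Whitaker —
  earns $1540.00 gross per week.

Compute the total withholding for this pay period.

$420.33

Regional Income Tax: taxable = $1540.00
  $57.68 + 16.24% × ($1540.00 − $700.00) = $57.68 + 16.24% × $840.00 = $194.10
Social Insurance: 2.89% × $1540.00 = $44.51
Retirement Security Contribution: 7.8% × $1540.00 = $120.12
Pension Levy: 4% × $1540.00 = $61.60
Total: $194.10 + $44.51 + $120.12 + $61.60 = $420.33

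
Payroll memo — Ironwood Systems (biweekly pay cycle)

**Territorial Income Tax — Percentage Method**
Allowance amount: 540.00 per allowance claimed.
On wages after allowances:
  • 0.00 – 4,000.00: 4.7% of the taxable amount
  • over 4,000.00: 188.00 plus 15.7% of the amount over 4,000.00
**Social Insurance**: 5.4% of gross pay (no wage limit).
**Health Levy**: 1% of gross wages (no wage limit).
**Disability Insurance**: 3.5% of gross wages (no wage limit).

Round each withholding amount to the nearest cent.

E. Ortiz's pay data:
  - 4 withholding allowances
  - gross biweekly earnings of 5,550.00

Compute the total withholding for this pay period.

708.78

Territorial Income Tax: taxable = 5,550.00 − 4×540.00 = 3,390.00
  4.7% × 3,390.00 = 159.33
Social Insurance: 5.4% × 5,550.00 = 299.70
Health Levy: 1% × 5,550.00 = 55.50
Disability Insurance: 3.5% × 5,550.00 = 194.25
Total: 159.33 + 299.70 + 55.50 + 194.25 = 708.78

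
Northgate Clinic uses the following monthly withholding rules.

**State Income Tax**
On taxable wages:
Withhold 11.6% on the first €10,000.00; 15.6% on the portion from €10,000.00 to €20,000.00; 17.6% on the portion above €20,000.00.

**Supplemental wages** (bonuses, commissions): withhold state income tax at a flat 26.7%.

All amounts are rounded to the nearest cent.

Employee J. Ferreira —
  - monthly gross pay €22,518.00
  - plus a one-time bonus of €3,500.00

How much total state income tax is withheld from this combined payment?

State Income Tax: taxable = €22,518.00
  €2,720.00 + 17.6% × (€22,518.00 − €20,000.00) = €2,720.00 + 17.6% × €2,518.00 = €3,163.17
Supplemental (26.7% flat on bonus): 26.7% × €3,500.00 = €934.50
Total state income tax: €3,163.17 + €934.50 = €4,097.67

€4,097.67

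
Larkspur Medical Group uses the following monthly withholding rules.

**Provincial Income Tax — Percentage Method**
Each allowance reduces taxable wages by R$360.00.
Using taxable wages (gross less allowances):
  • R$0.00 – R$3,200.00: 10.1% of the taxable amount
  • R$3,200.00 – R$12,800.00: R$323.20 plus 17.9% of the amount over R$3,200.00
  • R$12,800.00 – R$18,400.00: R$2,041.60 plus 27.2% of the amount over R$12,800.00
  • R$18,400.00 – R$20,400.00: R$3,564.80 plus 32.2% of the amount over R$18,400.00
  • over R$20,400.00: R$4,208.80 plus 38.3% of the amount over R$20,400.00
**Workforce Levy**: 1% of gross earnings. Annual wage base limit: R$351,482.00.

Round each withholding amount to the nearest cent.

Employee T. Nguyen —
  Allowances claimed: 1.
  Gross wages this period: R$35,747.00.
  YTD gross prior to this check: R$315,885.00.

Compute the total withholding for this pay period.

Provincial Income Tax: taxable = R$35,747.00 − 1×R$360.00 = R$35,387.00
  R$4,208.80 + 38.3% × (R$35,387.00 − R$20,400.00) = R$4,208.80 + 38.3% × R$14,987.00 = R$9,948.82
Workforce Levy: cap R$351,482.00 − YTD R$315,885.00 = R$35,597.00 subject; 1% × R$35,597.00 = R$355.97
Total: R$9,948.82 + R$355.97 = R$10,304.79

R$10,304.79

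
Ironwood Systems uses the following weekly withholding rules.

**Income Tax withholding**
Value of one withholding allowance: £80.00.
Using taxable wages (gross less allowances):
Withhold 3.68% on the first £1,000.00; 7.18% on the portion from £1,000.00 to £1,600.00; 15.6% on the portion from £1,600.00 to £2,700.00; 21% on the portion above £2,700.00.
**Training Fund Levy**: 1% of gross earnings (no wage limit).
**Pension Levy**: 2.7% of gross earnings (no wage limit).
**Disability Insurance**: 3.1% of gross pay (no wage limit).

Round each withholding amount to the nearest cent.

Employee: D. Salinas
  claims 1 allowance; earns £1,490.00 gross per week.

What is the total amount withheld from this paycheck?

Income Tax: taxable = £1,490.00 − 1×£80.00 = £1,410.00
  £36.80 + 7.18% × (£1,410.00 − £1,000.00) = £36.80 + 7.18% × £410.00 = £66.24
Training Fund Levy: 1% × £1,490.00 = £14.90
Pension Levy: 2.7% × £1,490.00 = £40.23
Disability Insurance: 3.1% × £1,490.00 = £46.19
Total: £66.24 + £14.90 + £40.23 + £46.19 = £167.56

£167.56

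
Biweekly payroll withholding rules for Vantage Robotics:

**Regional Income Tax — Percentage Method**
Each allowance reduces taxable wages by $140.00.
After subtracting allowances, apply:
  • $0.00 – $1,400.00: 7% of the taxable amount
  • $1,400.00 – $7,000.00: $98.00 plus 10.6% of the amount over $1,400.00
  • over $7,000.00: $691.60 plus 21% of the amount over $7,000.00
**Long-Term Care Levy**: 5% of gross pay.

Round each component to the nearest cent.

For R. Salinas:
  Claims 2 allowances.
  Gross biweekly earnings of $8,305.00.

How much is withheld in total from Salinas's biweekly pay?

Regional Income Tax: taxable = $8,305.00 − 2×$140.00 = $8,025.00
  $691.60 + 21% × ($8,025.00 − $7,000.00) = $691.60 + 21% × $1,025.00 = $906.85
Long-Term Care Levy: 5% × $8,305.00 = $415.25
Total: $906.85 + $415.25 = $1,322.10

$1,322.10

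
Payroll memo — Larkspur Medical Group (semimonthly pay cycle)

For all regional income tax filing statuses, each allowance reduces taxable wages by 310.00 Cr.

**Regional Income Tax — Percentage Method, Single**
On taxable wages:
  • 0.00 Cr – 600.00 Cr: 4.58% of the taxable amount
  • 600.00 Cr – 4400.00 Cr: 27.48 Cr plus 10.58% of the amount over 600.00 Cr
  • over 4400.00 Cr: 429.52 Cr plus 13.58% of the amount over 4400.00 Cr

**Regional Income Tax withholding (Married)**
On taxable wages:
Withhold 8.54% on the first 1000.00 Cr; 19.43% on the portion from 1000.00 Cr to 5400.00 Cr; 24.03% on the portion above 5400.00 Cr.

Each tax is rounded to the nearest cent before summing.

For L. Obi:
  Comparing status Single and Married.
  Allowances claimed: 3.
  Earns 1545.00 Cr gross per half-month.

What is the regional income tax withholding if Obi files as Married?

Regional Income Tax (Married): taxable = 1545.00 Cr − 3×310.00 Cr = 615.00 Cr
  8.54% × 615.00 Cr = 52.52 Cr

52.52 Cr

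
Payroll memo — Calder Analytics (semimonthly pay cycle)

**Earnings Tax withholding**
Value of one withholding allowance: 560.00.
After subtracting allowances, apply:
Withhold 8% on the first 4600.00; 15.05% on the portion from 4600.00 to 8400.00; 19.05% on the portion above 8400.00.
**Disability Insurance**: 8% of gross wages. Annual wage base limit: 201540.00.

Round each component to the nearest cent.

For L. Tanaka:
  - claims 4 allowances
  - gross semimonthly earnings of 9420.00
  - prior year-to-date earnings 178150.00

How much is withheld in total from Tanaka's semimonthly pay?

1509.89

Earnings Tax: taxable = 9420.00 − 4×560.00 = 7180.00
  368.00 + 15.05% × (7180.00 − 4600.00) = 368.00 + 15.05% × 2580.00 = 756.29
Disability Insurance: 8% × 9420.00 = 753.60
Total: 756.29 + 753.60 = 1509.89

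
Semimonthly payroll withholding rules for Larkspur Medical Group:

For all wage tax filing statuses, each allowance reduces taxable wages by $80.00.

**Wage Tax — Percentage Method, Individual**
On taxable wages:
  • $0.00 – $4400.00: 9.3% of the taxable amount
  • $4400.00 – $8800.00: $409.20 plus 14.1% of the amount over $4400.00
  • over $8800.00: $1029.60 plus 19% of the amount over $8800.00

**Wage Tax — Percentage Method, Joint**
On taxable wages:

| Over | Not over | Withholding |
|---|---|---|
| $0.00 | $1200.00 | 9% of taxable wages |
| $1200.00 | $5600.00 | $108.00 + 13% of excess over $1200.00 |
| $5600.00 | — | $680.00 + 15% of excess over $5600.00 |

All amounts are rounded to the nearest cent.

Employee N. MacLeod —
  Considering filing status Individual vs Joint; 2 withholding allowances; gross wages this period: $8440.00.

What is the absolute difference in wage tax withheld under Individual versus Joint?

$125.72

Wage Tax (Individual): taxable = $8440.00 − 2×$80.00 = $8280.00
  $409.20 + 14.1% × ($8280.00 − $4400.00) = $409.20 + 14.1% × $3880.00 = $956.28
Wage Tax (Joint): taxable = $8440.00 − 2×$80.00 = $8280.00
  $680.00 + 15% × ($8280.00 − $5600.00) = $680.00 + 15% × $2680.00 = $1082.00
Difference: |$956.28 − $1082.00| = $125.72 (higher under Joint)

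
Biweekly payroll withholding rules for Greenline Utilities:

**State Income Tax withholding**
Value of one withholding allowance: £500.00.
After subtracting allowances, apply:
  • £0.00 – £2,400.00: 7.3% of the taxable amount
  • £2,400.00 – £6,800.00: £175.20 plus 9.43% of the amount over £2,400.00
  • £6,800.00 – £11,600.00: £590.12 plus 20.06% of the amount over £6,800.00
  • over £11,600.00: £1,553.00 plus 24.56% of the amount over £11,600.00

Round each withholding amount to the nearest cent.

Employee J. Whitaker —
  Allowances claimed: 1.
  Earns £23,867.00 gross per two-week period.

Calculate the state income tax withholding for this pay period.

£4,442.98

State Income Tax: taxable = £23,867.00 − 1×£500.00 = £23,367.00
  £1,553.00 + 24.56% × (£23,367.00 − £11,600.00) = £1,553.00 + 24.56% × £11,767.00 = £4,442.98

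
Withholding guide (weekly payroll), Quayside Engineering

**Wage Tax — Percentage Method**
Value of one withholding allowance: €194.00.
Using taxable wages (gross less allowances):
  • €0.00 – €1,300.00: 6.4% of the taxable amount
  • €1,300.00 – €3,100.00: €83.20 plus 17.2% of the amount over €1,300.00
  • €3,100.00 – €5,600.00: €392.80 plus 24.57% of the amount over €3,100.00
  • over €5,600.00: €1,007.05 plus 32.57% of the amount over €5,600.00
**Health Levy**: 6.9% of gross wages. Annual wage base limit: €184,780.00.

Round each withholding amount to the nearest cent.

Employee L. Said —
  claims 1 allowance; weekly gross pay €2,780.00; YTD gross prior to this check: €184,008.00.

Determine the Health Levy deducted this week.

Health Levy: cap €184,780.00 − YTD €184,008.00 = €772.00 subject; 6.9% × €772.00 = €53.27

€53.27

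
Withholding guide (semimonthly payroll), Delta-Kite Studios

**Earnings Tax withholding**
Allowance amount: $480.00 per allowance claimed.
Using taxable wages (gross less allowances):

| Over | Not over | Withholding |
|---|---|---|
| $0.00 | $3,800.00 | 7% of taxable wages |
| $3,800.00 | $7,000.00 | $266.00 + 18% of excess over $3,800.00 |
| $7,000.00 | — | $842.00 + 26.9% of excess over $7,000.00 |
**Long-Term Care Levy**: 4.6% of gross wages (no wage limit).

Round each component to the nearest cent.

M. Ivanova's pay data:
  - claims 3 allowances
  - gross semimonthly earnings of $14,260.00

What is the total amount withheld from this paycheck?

Earnings Tax: taxable = $14,260.00 − 3×$480.00 = $12,820.00
  $842.00 + 26.9% × ($12,820.00 − $7,000.00) = $842.00 + 26.9% × $5,820.00 = $2,407.58
Long-Term Care Levy: 4.6% × $14,260.00 = $655.96
Total: $2,407.58 + $655.96 = $3,063.54

$3,063.54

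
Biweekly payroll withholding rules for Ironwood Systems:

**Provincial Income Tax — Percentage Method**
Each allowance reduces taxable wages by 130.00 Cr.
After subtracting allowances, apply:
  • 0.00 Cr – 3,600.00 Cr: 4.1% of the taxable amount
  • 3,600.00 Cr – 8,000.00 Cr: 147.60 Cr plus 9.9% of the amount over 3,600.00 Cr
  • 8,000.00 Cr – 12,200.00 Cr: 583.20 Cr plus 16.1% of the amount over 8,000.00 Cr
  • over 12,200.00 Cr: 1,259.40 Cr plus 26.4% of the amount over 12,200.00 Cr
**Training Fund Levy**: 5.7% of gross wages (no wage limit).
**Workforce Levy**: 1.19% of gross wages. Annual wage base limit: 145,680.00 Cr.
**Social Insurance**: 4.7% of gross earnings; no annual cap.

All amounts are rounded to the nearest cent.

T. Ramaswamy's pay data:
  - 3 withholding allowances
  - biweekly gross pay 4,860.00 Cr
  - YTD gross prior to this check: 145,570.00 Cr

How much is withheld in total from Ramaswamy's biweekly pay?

Provincial Income Tax: taxable = 4,860.00 Cr − 3×130.00 Cr = 4,470.00 Cr
  147.60 Cr + 9.9% × (4,470.00 Cr − 3,600.00 Cr) = 147.60 Cr + 9.9% × 870.00 Cr = 233.73 Cr
Training Fund Levy: 5.7% × 4,860.00 Cr = 277.02 Cr
Workforce Levy: cap 145,680.00 Cr − YTD 145,570.00 Cr = 110.00 Cr subject; 1.19% × 110.00 Cr = 1.31 Cr
Social Insurance: 4.7% × 4,860.00 Cr = 228.42 Cr
Total: 233.73 Cr + 277.02 Cr + 1.31 Cr + 228.42 Cr = 740.48 Cr

740.48 Cr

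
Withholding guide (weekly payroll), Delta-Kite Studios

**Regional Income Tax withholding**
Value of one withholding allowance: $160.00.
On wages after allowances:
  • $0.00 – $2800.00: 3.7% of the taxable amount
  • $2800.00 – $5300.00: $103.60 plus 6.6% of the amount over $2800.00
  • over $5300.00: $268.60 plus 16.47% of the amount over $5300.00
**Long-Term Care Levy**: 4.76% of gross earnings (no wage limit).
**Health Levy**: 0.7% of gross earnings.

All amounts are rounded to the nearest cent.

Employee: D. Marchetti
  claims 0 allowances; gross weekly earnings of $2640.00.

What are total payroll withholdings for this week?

Regional Income Tax: taxable = $2640.00
  3.7% × $2640.00 = $97.68
Long-Term Care Levy: 4.76% × $2640.00 = $125.66
Health Levy: 0.7% × $2640.00 = $18.48
Total: $97.68 + $125.66 + $18.48 = $241.82

$241.82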